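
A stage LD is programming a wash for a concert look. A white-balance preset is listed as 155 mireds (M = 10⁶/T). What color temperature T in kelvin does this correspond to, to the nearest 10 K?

6450 K

T = 10⁶ / 155 = 6451.61 K → 6450 K.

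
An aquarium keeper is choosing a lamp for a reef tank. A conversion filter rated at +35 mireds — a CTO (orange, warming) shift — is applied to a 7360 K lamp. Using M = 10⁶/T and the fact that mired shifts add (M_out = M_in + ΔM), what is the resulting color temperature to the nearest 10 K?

5850 K

M_in = 10⁶/7360 = 135.87 mireds.
M_out = 135.87 + (+35) = 170.87 mireds.
T_out = 10⁶/170.87 = 5852.4 K → 5850 K.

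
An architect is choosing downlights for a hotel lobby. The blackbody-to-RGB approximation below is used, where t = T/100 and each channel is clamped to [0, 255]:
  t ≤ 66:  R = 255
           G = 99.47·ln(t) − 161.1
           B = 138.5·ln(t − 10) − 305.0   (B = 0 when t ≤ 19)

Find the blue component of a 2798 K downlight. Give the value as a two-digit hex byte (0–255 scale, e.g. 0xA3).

0x5F

t = 2798/100 = 27.98; the t ≤ 66 branch applies.
B = 138.5·ln(27.98 − 10) − 305.0 = 138.5·ln 17.98 − 305.0 = 138.5·2.8893 − 305.0 = 95.163.
Rounded: 95; in hex, 0x5F.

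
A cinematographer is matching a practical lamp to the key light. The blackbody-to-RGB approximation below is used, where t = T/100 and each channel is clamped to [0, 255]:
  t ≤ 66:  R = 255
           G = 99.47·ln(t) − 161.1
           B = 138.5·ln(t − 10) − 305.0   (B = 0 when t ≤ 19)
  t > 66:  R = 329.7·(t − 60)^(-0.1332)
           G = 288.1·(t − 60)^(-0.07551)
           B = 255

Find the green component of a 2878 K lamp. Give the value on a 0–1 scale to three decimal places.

t = 2878/100 = 28.78; the t ≤ 66 branch applies.
G = 99.47·ln 28.78 − 161.1 = 99.47·3.3597 − 161.1 = 173.087.
On a 0–1 scale: 173.087/255 = 0.6788 → 0.679.

0.679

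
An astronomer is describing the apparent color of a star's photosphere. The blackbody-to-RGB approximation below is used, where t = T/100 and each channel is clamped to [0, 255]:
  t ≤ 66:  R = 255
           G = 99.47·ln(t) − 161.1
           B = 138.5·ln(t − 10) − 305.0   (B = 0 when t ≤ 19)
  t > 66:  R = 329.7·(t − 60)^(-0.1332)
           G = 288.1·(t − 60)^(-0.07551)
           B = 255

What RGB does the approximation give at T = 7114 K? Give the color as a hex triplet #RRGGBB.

#EFF0FF

t = 7114/100 = 71.14; the t > 66 branch applies.
R = 329.7·(71.14 − 60)^(-0.1332) = 329.7·11.14^(-0.1332) = 329.7·0.72536 = 239.152.
G = 288.1·(71.14 − 60)^(-0.07551) = 288.1·11.14^(-0.07551) = 288.1·0.83358 = 240.156.
B = 255 by definition for t > 66.
Rounded: (239, 240, 255).
In hex: #EFF0FF.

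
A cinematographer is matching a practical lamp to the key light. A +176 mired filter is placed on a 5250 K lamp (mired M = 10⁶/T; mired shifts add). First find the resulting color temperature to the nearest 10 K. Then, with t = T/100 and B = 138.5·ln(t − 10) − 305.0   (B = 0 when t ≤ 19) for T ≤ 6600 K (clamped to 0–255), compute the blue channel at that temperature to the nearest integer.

90

M_in = 10⁶/5250 = 190.48; M_out = 190.48 + (+176) = 366.48.
T_out = 10⁶/366.48 = 2728.7 K → 2730 K; t = 27.3.
B = 138.5·ln(27.3 − 10) − 305.0 = 138.5·ln 17.3 − 305.0 = 138.5·2.8507 − 305.0 = 89.823.
Rounded: 90.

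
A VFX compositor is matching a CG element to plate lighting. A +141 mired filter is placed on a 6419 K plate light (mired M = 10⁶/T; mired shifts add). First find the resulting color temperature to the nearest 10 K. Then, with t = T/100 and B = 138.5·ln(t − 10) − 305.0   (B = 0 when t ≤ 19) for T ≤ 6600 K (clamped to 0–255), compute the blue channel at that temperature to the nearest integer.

133

M_in = 10⁶/6419 = 155.79; M_out = 155.79 + (+141) = 296.79.
T_out = 10⁶/296.79 = 3369.4 K → 3370 K; t = 33.7.
B = 138.5·ln(33.7 − 10) − 305.0 = 138.5·ln 23.7 − 305.0 = 138.5·3.1655 − 305.0 = 133.418.
Rounded: 133.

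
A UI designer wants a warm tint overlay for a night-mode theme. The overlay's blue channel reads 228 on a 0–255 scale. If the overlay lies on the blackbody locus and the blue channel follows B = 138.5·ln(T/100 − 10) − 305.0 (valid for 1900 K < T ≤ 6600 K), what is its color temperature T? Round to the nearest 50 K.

5700 K

ln(t − 10) = (228 + 305.0) / 138.5 = 3.8484.
t − 10 = e^3.8484 = 46.917, so t = 56.917.
T = 100·t = 5692 K → 5700 K to the nearest 50 K.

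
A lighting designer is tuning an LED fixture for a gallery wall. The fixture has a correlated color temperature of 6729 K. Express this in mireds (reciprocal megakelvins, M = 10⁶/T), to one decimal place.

148.6 mireds

M = 10⁶ / 6729 = 148.610 → 148.6 mireds.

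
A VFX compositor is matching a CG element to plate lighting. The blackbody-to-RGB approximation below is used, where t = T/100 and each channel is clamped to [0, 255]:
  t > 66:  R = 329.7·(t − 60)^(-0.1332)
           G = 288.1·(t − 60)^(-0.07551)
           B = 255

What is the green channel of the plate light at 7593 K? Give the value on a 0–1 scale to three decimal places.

0.917

t = 7593/100 = 75.93; the t > 66 branch applies.
G = 288.1·(75.93 − 60)^(-0.07551) = 288.1·15.93^(-0.07551) = 288.1·0.81137 = 233.757.
On a 0–1 scale: 233.757/255 = 0.9167 → 0.917.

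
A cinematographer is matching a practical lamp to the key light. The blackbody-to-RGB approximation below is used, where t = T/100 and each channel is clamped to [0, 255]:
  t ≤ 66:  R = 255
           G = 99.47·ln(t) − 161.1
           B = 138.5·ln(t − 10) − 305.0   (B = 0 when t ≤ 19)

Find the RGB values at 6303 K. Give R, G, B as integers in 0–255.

t = 6303/100 = 63.03; the t ≤ 66 branch applies.
R = 255 by definition for t ≤ 66.
G = 99.47·ln 63.03 − 161.1 = 99.47·4.1436 − 161.1 = 251.065.
B = 138.5·ln(63.03 − 10) − 305.0 = 138.5·ln 53.03 − 305.0 = 138.5·3.9709 − 305.0 = 244.964.
Rounded: (255, 251, 245).

R=255, G=251, B=245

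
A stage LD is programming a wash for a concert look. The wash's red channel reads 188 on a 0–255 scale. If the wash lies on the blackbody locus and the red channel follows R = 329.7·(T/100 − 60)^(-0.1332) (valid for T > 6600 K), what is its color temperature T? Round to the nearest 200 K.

12800 K

(t − 60)^(-0.1332) = 188/329.7 = 0.57022.
t − 60 = 0.57022^(1/-0.1332) = 0.57022^(-7.508) = 67.848, so t = 127.848.
T = 100·t = 12785 K → 12800 K to the nearest 200 K.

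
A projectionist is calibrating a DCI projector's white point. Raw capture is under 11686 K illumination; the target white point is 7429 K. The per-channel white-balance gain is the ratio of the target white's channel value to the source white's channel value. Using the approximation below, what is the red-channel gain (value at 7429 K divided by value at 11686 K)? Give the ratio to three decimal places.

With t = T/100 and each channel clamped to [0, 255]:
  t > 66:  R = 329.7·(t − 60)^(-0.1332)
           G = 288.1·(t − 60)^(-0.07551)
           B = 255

At 11686 K (t = 116.86):
  R = 329.7·(116.86 − 60)^(-0.1332) = 329.7·56.86^(-0.1332) = 329.7·0.58379 = 192.477.
At 7429 K (t = 74.29):
  R = 329.7·(74.29 − 60)^(-0.1332) = 329.7·14.29^(-0.1332) = 329.7·0.70170 = 231.350.
Gain = 231.350 / 192.477 = 1.2020 → 1.202.

1.202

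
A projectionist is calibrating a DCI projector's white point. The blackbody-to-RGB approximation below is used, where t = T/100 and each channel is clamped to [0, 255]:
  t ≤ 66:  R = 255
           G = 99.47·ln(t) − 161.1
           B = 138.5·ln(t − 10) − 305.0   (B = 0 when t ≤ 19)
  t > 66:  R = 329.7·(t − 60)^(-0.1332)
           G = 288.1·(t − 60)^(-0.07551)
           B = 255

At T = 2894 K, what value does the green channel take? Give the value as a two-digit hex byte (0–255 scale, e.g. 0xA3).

0xAE

t = 2894/100 = 28.94; the t ≤ 66 branch applies.
G = 99.47·ln 28.94 − 161.1 = 99.47·3.3652 − 161.1 = 173.639.
Rounded: 174; in hex, 0xAE.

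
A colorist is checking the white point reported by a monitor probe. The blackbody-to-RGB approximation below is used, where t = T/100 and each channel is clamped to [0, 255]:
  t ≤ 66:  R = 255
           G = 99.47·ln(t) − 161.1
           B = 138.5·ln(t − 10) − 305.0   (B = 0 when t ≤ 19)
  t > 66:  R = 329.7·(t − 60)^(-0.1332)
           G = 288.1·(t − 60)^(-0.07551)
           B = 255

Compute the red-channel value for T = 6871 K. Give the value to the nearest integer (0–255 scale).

t = 6871/100 = 68.71; the t > 66 branch applies.
R = 329.7·(68.71 − 60)^(-0.1332) = 329.7·8.71^(-0.1332) = 329.7·0.74953 = 247.120.
Rounded: 247.

247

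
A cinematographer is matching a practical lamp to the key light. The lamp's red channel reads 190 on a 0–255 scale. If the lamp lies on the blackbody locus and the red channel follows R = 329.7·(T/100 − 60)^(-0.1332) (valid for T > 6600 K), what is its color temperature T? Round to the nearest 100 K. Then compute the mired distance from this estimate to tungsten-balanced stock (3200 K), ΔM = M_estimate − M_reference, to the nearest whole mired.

-231 mireds

(t − 60)^(-0.1332) = 190/329.7 = 0.57628.
t − 60 = 0.57628^(1/-0.1332) = 0.57628^(-7.508) = 62.667, so t = 122.667.
T = 100·t = 12267 K → 12300 K to the nearest 100 K.
M_estimate = 10⁶/12300 = 81.30; M_reference = 10⁶/3200 = 312.50.
ΔM = 81.30 − 312.50 = -231.20 → -231 mireds.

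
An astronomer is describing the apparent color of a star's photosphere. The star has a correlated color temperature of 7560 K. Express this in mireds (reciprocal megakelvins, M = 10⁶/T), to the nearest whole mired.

M = 10⁶ / 7560 = 132.275 → 132 mireds.

132 mireds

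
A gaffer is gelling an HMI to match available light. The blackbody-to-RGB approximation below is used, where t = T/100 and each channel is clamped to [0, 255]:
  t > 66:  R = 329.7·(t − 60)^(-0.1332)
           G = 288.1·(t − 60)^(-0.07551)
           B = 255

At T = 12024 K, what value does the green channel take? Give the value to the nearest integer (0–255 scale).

211

t = 12024/100 = 120.24; the t > 66 branch applies.
G = 288.1·(120.24 − 60)^(-0.07551) = 288.1·60.24^(-0.07551) = 288.1·0.73384 = 211.419.
Rounded: 211.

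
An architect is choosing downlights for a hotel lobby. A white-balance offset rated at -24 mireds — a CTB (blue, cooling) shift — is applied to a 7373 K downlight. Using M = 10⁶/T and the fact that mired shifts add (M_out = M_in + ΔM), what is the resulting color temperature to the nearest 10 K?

M_in = 10⁶/7373 = 135.63 mireds.
M_out = 135.63 + (-24) = 111.63 mireds.
T_out = 10⁶/111.63 = 8958.2 K → 8960 K.

8960 K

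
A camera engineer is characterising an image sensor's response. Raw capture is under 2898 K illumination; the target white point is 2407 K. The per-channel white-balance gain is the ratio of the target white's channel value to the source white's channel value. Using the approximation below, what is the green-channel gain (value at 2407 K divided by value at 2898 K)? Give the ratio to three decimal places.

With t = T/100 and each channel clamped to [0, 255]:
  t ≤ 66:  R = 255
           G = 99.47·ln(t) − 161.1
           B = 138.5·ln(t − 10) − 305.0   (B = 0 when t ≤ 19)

0.894

At 2898 K (t = 28.98):
  G = 99.47·ln 28.98 − 161.1 = 99.47·3.3666 − 161.1 = 173.776.
At 2407 K (t = 24.07):
  G = 99.47·ln 24.07 − 161.1 = 99.47·3.1810 − 161.1 = 155.311.
Gain = 155.311 / 173.776 = 0.8937 → 0.894.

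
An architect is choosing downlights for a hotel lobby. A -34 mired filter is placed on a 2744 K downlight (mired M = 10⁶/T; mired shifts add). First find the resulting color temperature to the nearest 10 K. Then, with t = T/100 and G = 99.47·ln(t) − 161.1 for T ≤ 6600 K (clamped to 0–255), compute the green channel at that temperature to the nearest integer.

178

M_in = 10⁶/2744 = 364.43; M_out = 364.43 + (-34) = 330.43.
T_out = 10⁶/330.43 = 3026.3 K → 3030 K; t = 30.3.
G = 99.47·ln 30.3 − 161.1 = 99.47·3.4111 − 161.1 = 178.207.
Rounded: 178.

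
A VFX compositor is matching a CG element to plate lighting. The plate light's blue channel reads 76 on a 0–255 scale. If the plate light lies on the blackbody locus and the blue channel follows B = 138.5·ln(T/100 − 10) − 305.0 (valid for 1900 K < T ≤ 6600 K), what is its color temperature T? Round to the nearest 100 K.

2600 K

ln(t − 10) = (76 + 305.0) / 138.5 = 2.7509.
t − 10 = e^2.7509 = 15.657, so t = 25.657.
T = 100·t = 2566 K → 2600 K to the nearest 100 K.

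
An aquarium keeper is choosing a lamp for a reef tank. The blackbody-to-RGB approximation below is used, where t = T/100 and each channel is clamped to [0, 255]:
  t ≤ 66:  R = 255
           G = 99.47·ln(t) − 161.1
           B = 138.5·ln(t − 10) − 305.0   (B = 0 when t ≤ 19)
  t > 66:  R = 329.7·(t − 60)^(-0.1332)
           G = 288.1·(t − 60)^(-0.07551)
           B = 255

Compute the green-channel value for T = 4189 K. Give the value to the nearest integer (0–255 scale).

210

t = 4189/100 = 41.89; the t ≤ 66 branch applies.
G = 99.47·ln 41.89 − 161.1 = 99.47·3.7350 − 161.1 = 210.425.
Rounded: 210.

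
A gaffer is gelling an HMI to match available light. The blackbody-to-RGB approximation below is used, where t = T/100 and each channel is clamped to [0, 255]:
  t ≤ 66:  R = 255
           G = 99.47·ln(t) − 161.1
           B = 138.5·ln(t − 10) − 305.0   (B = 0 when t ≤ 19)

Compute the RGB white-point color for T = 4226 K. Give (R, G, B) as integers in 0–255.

(255, 211, 176)

t = 4226/100 = 42.26; the t ≤ 66 branch applies.
R = 255 by definition for t ≤ 66.
G = 99.47·ln 42.26 − 161.1 = 99.47·3.7438 − 161.1 = 211.300.
B = 138.5·ln(42.26 − 10) − 305.0 = 138.5·ln 32.26 − 305.0 = 138.5·3.4738 − 305.0 = 176.125.
Rounded: (255, 211, 176).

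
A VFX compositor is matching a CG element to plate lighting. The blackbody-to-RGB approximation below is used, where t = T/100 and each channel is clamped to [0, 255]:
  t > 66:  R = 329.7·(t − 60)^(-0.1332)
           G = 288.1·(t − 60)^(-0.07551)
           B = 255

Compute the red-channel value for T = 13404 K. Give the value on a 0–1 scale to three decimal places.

t = 13404/100 = 134.04; the t > 66 branch applies.
R = 329.7·(134.04 − 60)^(-0.1332) = 329.7·74.04^(-0.1332) = 329.7·0.56362 = 185.826.
On a 0–1 scale: 185.826/255 = 0.7287 → 0.729.

0.729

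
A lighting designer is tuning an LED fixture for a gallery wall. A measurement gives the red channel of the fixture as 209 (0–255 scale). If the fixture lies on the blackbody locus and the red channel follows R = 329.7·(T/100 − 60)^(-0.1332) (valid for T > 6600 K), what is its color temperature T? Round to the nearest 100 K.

(t − 60)^(-0.1332) = 209/329.7 = 0.63391.
t − 60 = 0.63391^(1/-0.1332) = 0.63391^(-7.508) = 30.639, so t = 90.639.
T = 100·t = 9064 K → 9100 K to the nearest 100 K.

9100 K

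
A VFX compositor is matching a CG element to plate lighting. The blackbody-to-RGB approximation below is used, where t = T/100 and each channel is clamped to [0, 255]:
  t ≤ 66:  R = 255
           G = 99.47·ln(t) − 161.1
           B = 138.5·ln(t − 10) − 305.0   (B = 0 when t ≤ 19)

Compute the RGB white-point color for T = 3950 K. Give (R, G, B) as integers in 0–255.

t = 3950/100 = 39.5; the t ≤ 66 branch applies.
R = 255 by definition for t ≤ 66.
G = 99.47·ln 39.5 − 161.1 = 99.47·3.6763 − 161.1 = 204.582.
B = 138.5·ln(39.5 − 10) − 305.0 = 138.5·ln 29.5 − 305.0 = 138.5·3.3844 − 305.0 = 163.738.
Rounded: (255, 205, 164).

(255, 205, 164)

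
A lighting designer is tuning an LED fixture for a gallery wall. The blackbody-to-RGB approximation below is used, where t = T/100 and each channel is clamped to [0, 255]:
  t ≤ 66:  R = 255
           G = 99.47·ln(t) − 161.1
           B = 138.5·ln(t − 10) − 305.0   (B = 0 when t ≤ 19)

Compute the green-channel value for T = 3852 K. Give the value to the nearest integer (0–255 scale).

202

t = 3852/100 = 38.52; the t ≤ 66 branch applies.
G = 99.47·ln 38.52 − 161.1 = 99.47·3.6512 − 161.1 = 202.083.
Rounded: 202.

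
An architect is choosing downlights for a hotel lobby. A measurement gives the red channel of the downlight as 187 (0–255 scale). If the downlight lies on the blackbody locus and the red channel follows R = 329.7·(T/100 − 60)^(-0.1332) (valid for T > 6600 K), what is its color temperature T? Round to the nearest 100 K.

13100 K

(t − 60)^(-0.1332) = 187/329.7 = 0.56718.
t − 60 = 0.56718^(1/-0.1332) = 0.56718^(-7.508) = 70.620, so t = 130.620.
T = 100·t = 13062 K → 13100 K to the nearest 100 K.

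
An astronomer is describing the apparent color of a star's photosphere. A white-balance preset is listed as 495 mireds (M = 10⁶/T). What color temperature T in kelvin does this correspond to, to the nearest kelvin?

T = 10⁶ / 495 = 2020.20 K → 2020 K.

2020 K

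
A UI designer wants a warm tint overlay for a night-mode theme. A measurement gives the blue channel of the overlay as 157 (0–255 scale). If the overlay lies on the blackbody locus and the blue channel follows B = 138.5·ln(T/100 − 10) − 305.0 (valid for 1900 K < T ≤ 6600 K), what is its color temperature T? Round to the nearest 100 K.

ln(t − 10) = (157 + 305.0) / 138.5 = 3.3357.
t − 10 = e^3.3357 = 28.099, so t = 38.099.
T = 100·t = 3810 K → 3800 K to the nearest 100 K.

3800 K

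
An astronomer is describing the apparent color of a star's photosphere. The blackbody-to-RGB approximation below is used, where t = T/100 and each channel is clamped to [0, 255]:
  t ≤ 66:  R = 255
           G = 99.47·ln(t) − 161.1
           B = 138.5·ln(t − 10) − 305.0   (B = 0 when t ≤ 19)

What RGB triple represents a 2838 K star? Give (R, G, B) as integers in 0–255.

t = 2838/100 = 28.38; the t ≤ 66 branch applies.
R = 255 by definition for t ≤ 66.
G = 99.47·ln 28.38 − 161.1 = 99.47·3.3457 − 161.1 = 171.695.
B = 138.5·ln(28.38 − 10) − 305.0 = 138.5·ln 18.38 − 305.0 = 138.5·2.9113 − 305.0 = 98.210.
Rounded: (255, 172, 98).

(255, 172, 98)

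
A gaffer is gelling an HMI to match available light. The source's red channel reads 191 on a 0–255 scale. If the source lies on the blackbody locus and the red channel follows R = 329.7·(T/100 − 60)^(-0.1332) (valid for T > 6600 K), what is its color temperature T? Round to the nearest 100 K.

(t − 60)^(-0.1332) = 191/329.7 = 0.57931.
t − 60 = 0.57931^(1/-0.1332) = 0.57931^(-7.508) = 60.245, so t = 120.245.
T = 100·t = 12025 K → 12000 K to the nearest 100 K.

12000 K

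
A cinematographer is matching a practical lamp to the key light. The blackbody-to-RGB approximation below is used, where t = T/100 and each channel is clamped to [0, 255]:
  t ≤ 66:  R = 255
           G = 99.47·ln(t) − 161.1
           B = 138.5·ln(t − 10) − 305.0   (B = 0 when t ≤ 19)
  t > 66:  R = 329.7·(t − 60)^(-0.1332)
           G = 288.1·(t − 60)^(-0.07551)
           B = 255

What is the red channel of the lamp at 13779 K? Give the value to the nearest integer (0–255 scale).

185

t = 13779/100 = 137.79; the t > 66 branch applies.
R = 329.7·(137.79 − 60)^(-0.1332) = 329.7·77.79^(-0.1332) = 329.7·0.55992 = 184.607.
Rounded: 185.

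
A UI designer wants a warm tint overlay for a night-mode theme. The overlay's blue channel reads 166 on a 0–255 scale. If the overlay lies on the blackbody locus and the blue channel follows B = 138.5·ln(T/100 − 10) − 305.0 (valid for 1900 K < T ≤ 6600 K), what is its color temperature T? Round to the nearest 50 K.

4000 K

ln(t − 10) = (166 + 305.0) / 138.5 = 3.4007.
t − 10 = e^3.4007 = 29.986, so t = 39.986.
T = 100·t = 3999 K → 4000 K to the nearest 50 K.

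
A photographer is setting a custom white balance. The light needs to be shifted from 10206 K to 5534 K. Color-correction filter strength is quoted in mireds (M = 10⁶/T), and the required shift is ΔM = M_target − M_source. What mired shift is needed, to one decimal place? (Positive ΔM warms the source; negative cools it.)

M_source = 10⁶/10206 = 97.982; M_target = 10⁶/5534 = 180.701.
ΔM = 180.701 − 97.982 = 82.720 → +82.7 mireds, a warming shift.

+82.7 mireds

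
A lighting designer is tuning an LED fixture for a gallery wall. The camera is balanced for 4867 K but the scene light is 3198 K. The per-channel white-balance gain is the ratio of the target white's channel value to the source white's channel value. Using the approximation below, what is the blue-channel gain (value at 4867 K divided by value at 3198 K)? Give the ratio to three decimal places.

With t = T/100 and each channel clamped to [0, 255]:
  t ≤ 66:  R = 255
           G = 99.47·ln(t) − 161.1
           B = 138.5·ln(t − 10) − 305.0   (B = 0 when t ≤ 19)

1.636

At 3198 K (t = 31.98):
  B = 138.5·ln(31.98 − 10) − 305.0 = 138.5·ln 21.98 − 305.0 = 138.5·3.0901 − 305.0 = 122.983.
At 4867 K (t = 48.67):
  B = 138.5·ln(48.67 − 10) − 305.0 = 138.5·ln 38.67 − 305.0 = 138.5·3.6551 − 305.0 = 201.226.
Gain = 201.226 / 122.983 = 1.6362 → 1.636.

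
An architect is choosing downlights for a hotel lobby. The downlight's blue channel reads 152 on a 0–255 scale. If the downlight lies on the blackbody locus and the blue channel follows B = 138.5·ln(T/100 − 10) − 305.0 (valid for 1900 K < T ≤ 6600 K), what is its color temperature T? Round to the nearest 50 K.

ln(t − 10) = (152 + 305.0) / 138.5 = 3.2996.
t − 10 = e^3.2996 = 27.103, so t = 37.103.
T = 100·t = 3710 K → 3700 K to the nearest 50 K.

3700 K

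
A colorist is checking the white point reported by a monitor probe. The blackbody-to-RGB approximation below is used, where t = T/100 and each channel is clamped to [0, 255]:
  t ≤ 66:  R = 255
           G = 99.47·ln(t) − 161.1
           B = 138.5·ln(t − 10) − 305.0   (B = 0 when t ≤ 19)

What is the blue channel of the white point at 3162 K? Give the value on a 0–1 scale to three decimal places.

0.473

t = 3162/100 = 31.62; the t ≤ 66 branch applies.
B = 138.5·ln(31.62 − 10) − 305.0 = 138.5·ln 21.62 − 305.0 = 138.5·3.0736 − 305.0 = 120.696.
On a 0–1 scale: 120.696/255 = 0.4733 → 0.473.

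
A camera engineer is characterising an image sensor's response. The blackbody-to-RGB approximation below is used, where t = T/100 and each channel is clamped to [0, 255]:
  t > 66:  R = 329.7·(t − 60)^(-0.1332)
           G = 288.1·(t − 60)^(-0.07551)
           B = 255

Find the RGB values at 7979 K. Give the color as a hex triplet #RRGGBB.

t = 7979/100 = 79.79; the t > 66 branch applies.
R = 329.7·(79.79 − 60)^(-0.1332) = 329.7·19.79^(-0.1332) = 329.7·0.67191 = 221.530.
G = 288.1·(79.79 − 60)^(-0.07551) = 288.1·19.79^(-0.07551) = 288.1·0.79819 = 229.958.
B = 255 by definition for t > 66.
Rounded: (222, 230, 255).
In hex: #DEE6FF.

#DEE6FF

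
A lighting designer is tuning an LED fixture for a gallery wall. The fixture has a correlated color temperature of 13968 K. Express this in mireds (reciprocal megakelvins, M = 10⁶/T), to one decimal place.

71.6 mireds

M = 10⁶ / 13968 = 71.592 → 71.6 mireds.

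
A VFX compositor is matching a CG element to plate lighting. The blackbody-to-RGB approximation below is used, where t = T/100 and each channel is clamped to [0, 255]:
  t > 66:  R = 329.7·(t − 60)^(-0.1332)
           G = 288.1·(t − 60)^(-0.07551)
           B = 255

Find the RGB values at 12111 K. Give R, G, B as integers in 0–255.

t = 12111/100 = 121.11; the t > 66 branch applies.
R = 329.7·(121.11 − 60)^(-0.1332) = 329.7·61.11^(-0.1332) = 329.7·0.57822 = 190.638.
G = 288.1·(121.11 − 60)^(-0.07551) = 288.1·61.11^(-0.07551) = 288.1·0.73305 = 211.190.
B = 255 by definition for t > 66.
Rounded: (191, 211, 255).

R=191, G=211, B=255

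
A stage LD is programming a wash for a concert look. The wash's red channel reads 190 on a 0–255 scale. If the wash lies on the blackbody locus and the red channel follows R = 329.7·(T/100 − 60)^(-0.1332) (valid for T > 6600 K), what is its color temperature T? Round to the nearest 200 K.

(t − 60)^(-0.1332) = 190/329.7 = 0.57628.
t − 60 = 0.57628^(1/-0.1332) = 0.57628^(-7.508) = 62.667, so t = 122.667.
T = 100·t = 12267 K → 12200 K to the nearest 200 K.

12200 K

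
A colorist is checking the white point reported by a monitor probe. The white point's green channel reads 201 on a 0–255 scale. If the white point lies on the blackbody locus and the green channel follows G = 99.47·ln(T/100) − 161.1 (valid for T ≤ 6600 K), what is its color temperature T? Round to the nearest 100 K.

ln t = (201 + 161.1) / 99.47 = 3.6403.
t = e^3.6403 = 38.103.
T = 100·t = 3810 K → 3800 K to the nearest 100 K.

3800 K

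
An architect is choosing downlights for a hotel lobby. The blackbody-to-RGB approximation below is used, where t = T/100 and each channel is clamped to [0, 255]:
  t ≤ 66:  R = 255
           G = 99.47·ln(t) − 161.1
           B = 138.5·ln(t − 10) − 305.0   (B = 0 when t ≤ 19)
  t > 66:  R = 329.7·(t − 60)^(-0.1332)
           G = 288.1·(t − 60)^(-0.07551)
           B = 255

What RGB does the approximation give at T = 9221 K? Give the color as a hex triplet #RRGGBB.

t = 9221/100 = 92.21; the t > 66 branch applies.
R = 329.7·(92.21 − 60)^(-0.1332) = 329.7·32.21^(-0.1332) = 329.7·0.62970 = 207.613.
G = 288.1·(92.21 − 60)^(-0.07551) = 288.1·32.21^(-0.07551) = 288.1·0.76936 = 221.654.
B = 255 by definition for t > 66.
Rounded: (208, 222, 255).
In hex: #D0DEFF.

#D0DEFF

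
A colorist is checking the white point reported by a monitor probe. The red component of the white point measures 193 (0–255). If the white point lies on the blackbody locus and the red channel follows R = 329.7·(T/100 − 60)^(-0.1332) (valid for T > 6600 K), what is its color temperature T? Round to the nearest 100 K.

(t − 60)^(-0.1332) = 193/329.7 = 0.58538.
t − 60 = 0.58538^(1/-0.1332) = 0.58538^(-7.508) = 55.713, so t = 115.713.
T = 100·t = 11571 K → 11600 K to the nearest 100 K.

11600 K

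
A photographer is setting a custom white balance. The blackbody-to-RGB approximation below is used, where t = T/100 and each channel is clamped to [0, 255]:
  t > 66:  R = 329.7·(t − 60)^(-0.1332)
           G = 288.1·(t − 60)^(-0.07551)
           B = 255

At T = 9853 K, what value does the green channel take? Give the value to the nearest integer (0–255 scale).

219

t = 9853/100 = 98.53; the t > 66 branch applies.
G = 288.1·(98.53 − 60)^(-0.07551) = 288.1·38.53^(-0.07551) = 288.1·0.75903 = 218.675.
Rounded: 219.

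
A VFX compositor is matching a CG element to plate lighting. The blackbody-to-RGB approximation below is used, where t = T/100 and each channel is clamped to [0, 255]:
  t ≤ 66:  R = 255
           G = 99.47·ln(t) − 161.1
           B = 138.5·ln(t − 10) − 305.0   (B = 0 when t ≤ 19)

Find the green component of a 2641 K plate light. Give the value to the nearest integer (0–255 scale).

165

t = 2641/100 = 26.41; the t ≤ 66 branch applies.
G = 99.47·ln 26.41 − 161.1 = 99.47·3.2737 − 161.1 = 164.539.
Rounded: 165.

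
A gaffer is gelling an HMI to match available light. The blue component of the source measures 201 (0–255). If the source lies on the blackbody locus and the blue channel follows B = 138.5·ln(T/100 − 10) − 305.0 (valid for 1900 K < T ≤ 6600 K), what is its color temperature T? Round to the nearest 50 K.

ln(t − 10) = (201 + 305.0) / 138.5 = 3.6534.
t − 10 = e^3.6534 = 38.607, so t = 48.607.
T = 100·t = 4861 K → 4850 K to the nearest 50 K.

4850 K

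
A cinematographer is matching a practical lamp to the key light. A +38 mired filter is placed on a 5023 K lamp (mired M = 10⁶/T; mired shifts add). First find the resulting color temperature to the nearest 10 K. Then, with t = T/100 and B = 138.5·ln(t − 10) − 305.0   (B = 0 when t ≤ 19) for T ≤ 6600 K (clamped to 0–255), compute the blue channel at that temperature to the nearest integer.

176

M_in = 10⁶/5023 = 199.08; M_out = 199.08 + (+38) = 237.08.
T_out = 10⁶/237.08 = 4217.9 K → 4220 K; t = 42.2.
B = 138.5·ln(42.2 − 10) − 305.0 = 138.5·ln 32.2 − 305.0 = 138.5·3.4720 − 305.0 = 175.867.
Rounded: 176.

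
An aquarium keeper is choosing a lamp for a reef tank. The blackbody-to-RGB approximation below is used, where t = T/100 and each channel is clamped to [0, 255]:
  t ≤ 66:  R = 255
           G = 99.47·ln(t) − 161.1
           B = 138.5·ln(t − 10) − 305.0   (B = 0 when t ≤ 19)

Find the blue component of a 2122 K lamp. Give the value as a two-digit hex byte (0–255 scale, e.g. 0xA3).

t = 2122/100 = 21.22; the t ≤ 66 branch applies.
B = 138.5·ln(21.22 − 10) − 305.0 = 138.5·ln 11.22 − 305.0 = 138.5·2.4177 − 305.0 = 29.851.
Rounded: 30; in hex, 0x1E.

0x1E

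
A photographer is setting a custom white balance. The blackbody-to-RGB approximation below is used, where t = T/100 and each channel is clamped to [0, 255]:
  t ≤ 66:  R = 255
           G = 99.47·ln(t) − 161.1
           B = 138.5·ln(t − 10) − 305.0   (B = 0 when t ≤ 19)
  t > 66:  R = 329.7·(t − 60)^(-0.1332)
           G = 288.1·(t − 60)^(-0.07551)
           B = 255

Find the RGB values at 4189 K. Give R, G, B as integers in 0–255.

t = 4189/100 = 41.89; the t ≤ 66 branch applies.
R = 255 by definition for t ≤ 66.
G = 99.47·ln 41.89 − 161.1 = 99.47·3.7350 − 161.1 = 210.425.
B = 138.5·ln(41.89 − 10) − 305.0 = 138.5·ln 31.89 − 305.0 = 138.5·3.4623 − 305.0 = 174.528.
Rounded: (255, 210, 175).

R=255, G=210, B=175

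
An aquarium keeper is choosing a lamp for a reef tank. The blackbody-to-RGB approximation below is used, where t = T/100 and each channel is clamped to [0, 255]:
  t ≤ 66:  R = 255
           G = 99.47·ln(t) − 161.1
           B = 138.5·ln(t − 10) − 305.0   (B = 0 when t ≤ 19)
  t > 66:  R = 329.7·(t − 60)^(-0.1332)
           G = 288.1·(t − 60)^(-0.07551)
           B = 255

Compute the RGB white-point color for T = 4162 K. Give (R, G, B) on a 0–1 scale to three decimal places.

(1.000, 0.823, 0.680)

t = 4162/100 = 41.62; the t ≤ 66 branch applies.
R = 255 by definition for t ≤ 66.
G = 99.47·ln 41.62 − 161.1 = 99.47·3.7286 − 161.1 = 209.782.
B = 138.5·ln(41.62 − 10) − 305.0 = 138.5·ln 31.62 − 305.0 = 138.5·3.4538 − 305.0 = 173.350.
Dividing each by 255: (1.0000, 0.8227, 0.6798) → (1.000, 0.823, 0.680).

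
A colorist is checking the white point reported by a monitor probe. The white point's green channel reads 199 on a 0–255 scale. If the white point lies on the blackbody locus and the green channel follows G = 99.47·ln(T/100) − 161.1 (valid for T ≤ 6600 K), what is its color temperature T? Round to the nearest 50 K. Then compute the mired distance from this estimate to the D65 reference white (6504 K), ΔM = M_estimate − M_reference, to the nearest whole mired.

ln t = (199 + 161.1) / 99.47 = 3.6202.
t = e^3.6202 = 37.345.
T = 100·t = 3734 K → 3750 K to the nearest 50 K.
M_estimate = 10⁶/3750 = 266.67; M_reference = 10⁶/6504 = 153.75.
ΔM = 266.67 − 153.75 = 112.92 → +113 mireds.

+113 mireds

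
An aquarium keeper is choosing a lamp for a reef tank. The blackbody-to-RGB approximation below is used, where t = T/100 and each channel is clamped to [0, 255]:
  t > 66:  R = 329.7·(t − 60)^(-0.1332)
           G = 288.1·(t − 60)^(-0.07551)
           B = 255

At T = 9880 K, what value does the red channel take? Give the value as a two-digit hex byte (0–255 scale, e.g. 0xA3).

0xCB

t = 9880/100 = 98.8; the t > 66 branch applies.
R = 329.7·(98.8 − 60)^(-0.1332) = 329.7·38.8^(-0.1332) = 329.7·0.61428 = 202.529.
Rounded: 203; in hex, 0xCB.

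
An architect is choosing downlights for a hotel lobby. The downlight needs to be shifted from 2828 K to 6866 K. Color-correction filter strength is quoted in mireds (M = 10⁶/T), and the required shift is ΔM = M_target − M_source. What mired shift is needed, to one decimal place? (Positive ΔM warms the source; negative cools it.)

M_source = 10⁶/2828 = 353.607; M_target = 10⁶/6866 = 145.645.
ΔM = 145.645 − 353.607 = -207.962 → -208.0 mireds, a cooling shift.

-208.0 mireds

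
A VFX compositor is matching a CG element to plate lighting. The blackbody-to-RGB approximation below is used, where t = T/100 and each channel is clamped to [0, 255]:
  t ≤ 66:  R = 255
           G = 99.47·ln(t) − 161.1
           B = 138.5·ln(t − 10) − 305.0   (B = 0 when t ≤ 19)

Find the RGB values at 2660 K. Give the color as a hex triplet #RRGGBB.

t = 2660/100 = 26.6; the t ≤ 66 branch applies.
R = 255 by definition for t ≤ 66.
G = 99.47·ln 26.6 − 161.1 = 99.47·3.2809 − 161.1 = 165.252.
B = 138.5·ln(26.6 − 10) − 305.0 = 138.5·ln 16.6 − 305.0 = 138.5·2.8094 − 305.0 = 84.102.
Rounded: (255, 165, 84).
In hex: #FFA554.

#FFA554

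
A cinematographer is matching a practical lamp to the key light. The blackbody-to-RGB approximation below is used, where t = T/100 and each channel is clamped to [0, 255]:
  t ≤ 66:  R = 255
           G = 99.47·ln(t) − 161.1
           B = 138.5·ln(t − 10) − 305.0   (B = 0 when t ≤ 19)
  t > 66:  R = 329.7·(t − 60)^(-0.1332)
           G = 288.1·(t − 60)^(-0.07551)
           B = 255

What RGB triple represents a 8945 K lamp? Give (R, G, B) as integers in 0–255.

t = 8945/100 = 89.45; the t > 66 branch applies.
R = 329.7·(89.45 − 60)^(-0.1332) = 329.7·29.45^(-0.1332) = 329.7·0.63726 = 210.105.
G = 288.1·(89.45 − 60)^(-0.07551) = 288.1·29.45^(-0.07551) = 288.1·0.77459 = 223.158.
B = 255 by definition for t > 66.
Rounded: (210, 223, 255).

(210, 223, 255)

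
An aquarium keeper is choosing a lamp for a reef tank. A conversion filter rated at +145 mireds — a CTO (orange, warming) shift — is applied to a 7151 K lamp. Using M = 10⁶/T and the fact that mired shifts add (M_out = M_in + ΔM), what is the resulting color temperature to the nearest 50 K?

M_in = 10⁶/7151 = 139.84 mireds.
M_out = 139.84 + (+145) = 284.84 mireds.
T_out = 10⁶/284.84 = 3510.7 K → 3500 K.

3500 K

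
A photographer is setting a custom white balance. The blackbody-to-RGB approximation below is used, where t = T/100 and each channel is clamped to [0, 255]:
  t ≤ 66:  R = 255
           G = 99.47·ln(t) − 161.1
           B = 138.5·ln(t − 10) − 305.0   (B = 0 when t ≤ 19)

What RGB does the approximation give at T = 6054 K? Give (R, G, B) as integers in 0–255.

(255, 247, 238)

t = 6054/100 = 60.54; the t ≤ 66 branch applies.
R = 255 by definition for t ≤ 66.
G = 99.47·ln 60.54 − 161.1 = 99.47·4.1033 − 161.1 = 247.056.
B = 138.5·ln(60.54 − 10) − 305.0 = 138.5·ln 50.54 − 305.0 = 138.5·3.9228 − 305.0 = 238.303.
Rounded: (255, 247, 238).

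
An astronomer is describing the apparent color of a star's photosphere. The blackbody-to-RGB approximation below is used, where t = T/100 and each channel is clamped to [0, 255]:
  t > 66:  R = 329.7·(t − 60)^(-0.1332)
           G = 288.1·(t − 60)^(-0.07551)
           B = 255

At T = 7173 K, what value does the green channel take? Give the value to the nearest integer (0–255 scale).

t = 7173/100 = 71.73; the t > 66 branch applies.
G = 288.1·(71.73 − 60)^(-0.07551) = 288.1·11.73^(-0.07551) = 288.1·0.83034 = 239.222.
Rounded: 239.

239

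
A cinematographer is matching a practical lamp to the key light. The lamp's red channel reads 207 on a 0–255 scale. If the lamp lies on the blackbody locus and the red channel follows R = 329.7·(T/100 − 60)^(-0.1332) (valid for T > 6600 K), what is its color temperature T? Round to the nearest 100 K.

9300 K

(t − 60)^(-0.1332) = 207/329.7 = 0.62784.
t − 60 = 0.62784^(1/-0.1332) = 0.62784^(-7.508) = 32.933, so t = 92.933.
T = 100·t = 9293 K → 9300 K to the nearest 100 K.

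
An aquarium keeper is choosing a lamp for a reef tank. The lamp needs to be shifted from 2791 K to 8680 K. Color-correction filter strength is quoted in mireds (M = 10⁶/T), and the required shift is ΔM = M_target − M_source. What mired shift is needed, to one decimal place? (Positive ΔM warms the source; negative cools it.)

-243.1 mireds

M_source = 10⁶/2791 = 358.295; M_target = 10⁶/8680 = 115.207.
ΔM = 115.207 − 358.295 = -243.087 → -243.1 mireds, a cooling shift.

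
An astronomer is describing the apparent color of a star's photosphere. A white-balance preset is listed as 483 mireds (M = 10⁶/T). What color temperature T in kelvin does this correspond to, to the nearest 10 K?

2070 K

T = 10⁶ / 483 = 2070.39 K → 2070 K.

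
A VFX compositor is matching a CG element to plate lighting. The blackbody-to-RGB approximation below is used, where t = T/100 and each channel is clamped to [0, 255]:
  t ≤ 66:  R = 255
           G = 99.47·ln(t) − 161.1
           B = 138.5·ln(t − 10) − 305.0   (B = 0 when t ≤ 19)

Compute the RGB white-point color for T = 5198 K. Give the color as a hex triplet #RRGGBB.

t = 5198/100 = 51.98; the t ≤ 66 branch applies.
R = 255 by definition for t ≤ 66.
G = 99.47·ln 51.98 − 161.1 = 99.47·3.9509 − 161.1 = 231.892.
B = 138.5·ln(51.98 − 10) − 305.0 = 138.5·ln 41.98 − 305.0 = 138.5·3.7372 − 305.0 = 212.601.
Rounded: (255, 232, 213).
In hex: #FFE8D5.

#FFE8D5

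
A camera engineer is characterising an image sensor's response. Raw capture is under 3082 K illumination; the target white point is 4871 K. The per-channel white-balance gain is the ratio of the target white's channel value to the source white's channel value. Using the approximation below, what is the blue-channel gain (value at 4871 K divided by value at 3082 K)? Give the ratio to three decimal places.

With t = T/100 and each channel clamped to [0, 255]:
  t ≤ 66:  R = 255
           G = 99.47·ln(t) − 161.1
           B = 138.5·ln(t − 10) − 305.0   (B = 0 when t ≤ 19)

At 3082 K (t = 30.82):
  B = 138.5·ln(30.82 − 10) − 305.0 = 138.5·ln 20.82 − 305.0 = 138.5·3.0359 − 305.0 = 115.474.
At 4871 K (t = 48.71):
  B = 138.5·ln(48.71 − 10) − 305.0 = 138.5·ln 38.71 − 305.0 = 138.5·3.6561 − 305.0 = 201.370.
Gain = 201.370 / 115.474 = 1.7439 → 1.744.

1.744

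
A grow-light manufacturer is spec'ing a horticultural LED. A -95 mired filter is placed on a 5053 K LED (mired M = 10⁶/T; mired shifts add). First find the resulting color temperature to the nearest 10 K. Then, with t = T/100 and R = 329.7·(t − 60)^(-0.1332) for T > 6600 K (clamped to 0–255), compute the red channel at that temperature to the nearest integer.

204

M_in = 10⁶/5053 = 197.90; M_out = 197.90 + (-95) = 102.90.
T_out = 10⁶/102.90 = 9718.0 K → 9720 K; t = 97.2.
R = 329.7·(97.2 − 60)^(-0.1332) = 329.7·37.2^(-0.1332) = 329.7·0.61774 = 203.668.
Rounded: 204.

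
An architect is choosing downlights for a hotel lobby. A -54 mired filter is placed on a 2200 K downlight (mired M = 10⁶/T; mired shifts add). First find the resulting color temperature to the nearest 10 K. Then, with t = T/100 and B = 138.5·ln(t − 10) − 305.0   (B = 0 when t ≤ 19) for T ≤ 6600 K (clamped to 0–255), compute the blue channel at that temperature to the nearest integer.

70

M_in = 10⁶/2200 = 454.55; M_out = 454.55 + (-54) = 400.55.
T_out = 10⁶/400.55 = 2496.6 K → 2500 K; t = 25.
B = 138.5·ln(25 − 10) − 305.0 = 138.5·ln 15 − 305.0 = 138.5·2.7081 − 305.0 = 70.065.
Rounded: 70.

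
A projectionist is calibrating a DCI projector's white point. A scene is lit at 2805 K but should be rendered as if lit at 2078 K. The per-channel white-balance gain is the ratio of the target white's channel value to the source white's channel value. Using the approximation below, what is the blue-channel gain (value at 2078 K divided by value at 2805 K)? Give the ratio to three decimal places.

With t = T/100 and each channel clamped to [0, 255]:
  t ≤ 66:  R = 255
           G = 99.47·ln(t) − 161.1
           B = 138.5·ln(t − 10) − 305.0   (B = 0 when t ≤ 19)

At 2805 K (t = 28.05):
  B = 138.5·ln(28.05 − 10) − 305.0 = 138.5·ln 18.05 − 305.0 = 138.5·2.8931 − 305.0 = 95.701.
At 2078 K (t = 20.78):
  B = 138.5·ln(20.78 − 10) − 305.0 = 138.5·ln 10.78 − 305.0 = 138.5·2.3777 − 305.0 = 24.310.
Gain = 24.310 / 95.701 = 0.2540 → 0.254.

0.254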